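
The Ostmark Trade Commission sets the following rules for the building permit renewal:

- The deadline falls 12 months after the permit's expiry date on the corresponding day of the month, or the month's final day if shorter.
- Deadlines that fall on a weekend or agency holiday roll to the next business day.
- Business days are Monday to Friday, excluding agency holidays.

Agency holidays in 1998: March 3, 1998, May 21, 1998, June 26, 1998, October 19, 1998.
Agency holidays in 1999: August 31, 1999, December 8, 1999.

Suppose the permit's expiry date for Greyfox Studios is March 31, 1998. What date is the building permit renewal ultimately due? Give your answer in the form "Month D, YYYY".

March 31, 1999

12 months after March 31, 1998, on the same day of the month, is March 31, 1999.
Since March 31, 1999 is a Wednesday and not a holiday, the date is unchanged.
The final due date is March 31, 1999.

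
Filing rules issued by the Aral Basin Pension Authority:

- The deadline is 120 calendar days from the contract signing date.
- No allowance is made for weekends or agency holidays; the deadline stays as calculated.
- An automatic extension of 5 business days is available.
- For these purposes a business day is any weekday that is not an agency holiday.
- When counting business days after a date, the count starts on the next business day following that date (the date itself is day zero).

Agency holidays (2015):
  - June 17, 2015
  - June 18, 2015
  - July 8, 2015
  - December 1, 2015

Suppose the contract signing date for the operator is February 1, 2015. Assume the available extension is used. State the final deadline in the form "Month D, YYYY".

June 8, 2015

Adding 120 calendar days to February 1, 2015 gives June 1, 2015.
No adjustment is made for weekends or holidays, so June 1, 2015 stands.
Counting 5 further business days from June 1, 2015 reaches June 8, 2015.
No adjustment is made for weekends or holidays, so June 8, 2015 stands.
The final due date is June 8, 2015.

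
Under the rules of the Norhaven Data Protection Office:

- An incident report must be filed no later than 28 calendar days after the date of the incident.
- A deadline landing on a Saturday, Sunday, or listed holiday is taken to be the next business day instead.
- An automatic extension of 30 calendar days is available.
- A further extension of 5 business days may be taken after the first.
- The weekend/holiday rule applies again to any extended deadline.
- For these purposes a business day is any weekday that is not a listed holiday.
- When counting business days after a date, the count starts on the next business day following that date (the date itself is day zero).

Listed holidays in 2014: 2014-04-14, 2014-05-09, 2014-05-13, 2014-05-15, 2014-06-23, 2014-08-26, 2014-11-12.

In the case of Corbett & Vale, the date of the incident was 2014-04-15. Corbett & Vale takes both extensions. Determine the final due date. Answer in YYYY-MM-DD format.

2014-06-20

Trigger date 2014-04-15 + 28 calendar days = 2014-05-13.
Because 2014-05-13 is a listed holiday, the deadline becomes 2014-05-14 (Wednesday).
Applying the 30-calendar-day extension: 2014-05-14 + 30 days = 2014-06-13.
Since 2014-06-13 is a Friday and not a holiday, the date is unchanged.
Counting 5 further business days from 2014-06-13 reaches 2014-06-20.
2014-06-20 is a Friday and not a listed holiday, so it stands.
The final due date is 2014-06-20.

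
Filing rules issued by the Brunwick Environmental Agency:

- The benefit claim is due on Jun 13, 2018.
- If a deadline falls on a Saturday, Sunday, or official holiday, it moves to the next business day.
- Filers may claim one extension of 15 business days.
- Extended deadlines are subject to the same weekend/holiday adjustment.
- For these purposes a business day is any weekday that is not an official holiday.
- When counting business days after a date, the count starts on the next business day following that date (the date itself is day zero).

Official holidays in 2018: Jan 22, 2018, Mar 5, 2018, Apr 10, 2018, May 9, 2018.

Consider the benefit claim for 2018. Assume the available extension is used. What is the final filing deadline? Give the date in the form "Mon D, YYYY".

Jul 4, 2018

The stated deadline is Jun 13, 2018.
Jun 13, 2018 is a Wednesday and not a listed holiday, so it stands.
Counting 15 further business days from Jun 13, 2018 reaches Jul 4, 2018.
Since Jul 4, 2018 is a Wednesday and not a holiday, the date is unchanged.
So the filing is due Jul 4, 2018.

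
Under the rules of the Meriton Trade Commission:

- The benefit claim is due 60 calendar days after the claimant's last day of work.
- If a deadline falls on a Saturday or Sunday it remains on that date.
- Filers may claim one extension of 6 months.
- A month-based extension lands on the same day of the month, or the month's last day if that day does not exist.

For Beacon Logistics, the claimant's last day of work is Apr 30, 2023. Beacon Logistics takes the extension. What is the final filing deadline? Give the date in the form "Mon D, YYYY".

60 calendar days after Apr 30, 2023 is Jun 29, 2023.
No adjustment is made for weekends or holidays, so Jun 29, 2023 stands.
Applying the 6 months extension: 6 months after Jun 29, 2023 is Dec 29, 2023.
No adjustment is made for weekends or holidays, so Dec 29, 2023 stands.
Final deadline: Dec 29, 2023.

Dec 29, 2023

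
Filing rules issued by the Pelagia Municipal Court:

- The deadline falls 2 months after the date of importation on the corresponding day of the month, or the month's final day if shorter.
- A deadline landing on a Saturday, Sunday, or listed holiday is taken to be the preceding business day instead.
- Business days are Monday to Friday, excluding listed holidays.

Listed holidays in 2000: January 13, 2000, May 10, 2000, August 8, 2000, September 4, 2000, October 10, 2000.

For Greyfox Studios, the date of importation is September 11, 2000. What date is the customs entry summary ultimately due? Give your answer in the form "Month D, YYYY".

November 10, 2000

Moving 2 months forward from September 11, 2000 on the corresponding day gives November 11, 2000.
November 11, 2000 falls on a Saturday. Rolling to the preceding business day gives November 10, 2000, a Friday.
The final due date is November 10, 2000.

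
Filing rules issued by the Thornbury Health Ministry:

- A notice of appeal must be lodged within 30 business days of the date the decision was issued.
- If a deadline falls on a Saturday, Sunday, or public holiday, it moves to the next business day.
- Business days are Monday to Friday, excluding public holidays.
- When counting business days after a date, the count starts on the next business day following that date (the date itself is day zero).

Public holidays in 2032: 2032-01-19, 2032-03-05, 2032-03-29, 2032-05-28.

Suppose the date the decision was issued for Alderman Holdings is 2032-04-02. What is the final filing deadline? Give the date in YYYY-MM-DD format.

2032-05-14

Counting 30 business days after 2032-04-02 (skipping weekends and listed holidays) reaches 2032-05-14.
2032-05-14 (Friday) is already a business day.
Final deadline: 2032-05-14.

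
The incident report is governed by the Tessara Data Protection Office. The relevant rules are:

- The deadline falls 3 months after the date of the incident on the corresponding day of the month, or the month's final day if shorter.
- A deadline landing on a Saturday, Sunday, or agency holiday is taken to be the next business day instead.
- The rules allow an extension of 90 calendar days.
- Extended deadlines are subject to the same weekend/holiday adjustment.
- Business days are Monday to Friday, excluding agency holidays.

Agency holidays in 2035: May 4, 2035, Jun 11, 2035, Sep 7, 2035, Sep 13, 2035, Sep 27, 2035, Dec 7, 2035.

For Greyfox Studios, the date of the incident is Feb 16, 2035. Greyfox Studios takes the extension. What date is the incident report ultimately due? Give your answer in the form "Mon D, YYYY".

3 months from Feb 16, 2035 is May 16, 2035.
May 16, 2035 falls on a Wednesday, which is a business day, so no adjustment is needed.
With the 90-day extension, May 16, 2035 becomes Aug 14, 2035.
Aug 14, 2035 (Tuesday) is already a business day.
The final due date is Aug 14, 2035.

Aug 14, 2035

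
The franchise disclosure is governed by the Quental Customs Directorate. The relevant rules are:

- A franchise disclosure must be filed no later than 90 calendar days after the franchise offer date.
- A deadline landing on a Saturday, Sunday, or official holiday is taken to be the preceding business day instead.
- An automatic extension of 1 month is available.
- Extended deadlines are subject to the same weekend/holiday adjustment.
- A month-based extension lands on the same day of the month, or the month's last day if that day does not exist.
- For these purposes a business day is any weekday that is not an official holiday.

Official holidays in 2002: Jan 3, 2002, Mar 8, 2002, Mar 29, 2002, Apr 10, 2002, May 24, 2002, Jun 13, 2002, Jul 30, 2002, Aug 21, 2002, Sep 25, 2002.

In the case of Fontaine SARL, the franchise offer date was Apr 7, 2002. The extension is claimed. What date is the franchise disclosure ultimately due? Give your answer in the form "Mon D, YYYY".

Aug 5, 2002

Trigger date Apr 7, 2002 + 90 calendar days = Jul 6, 2002.
Jul 6, 2002 is a Saturday, so it moves to the preceding business day, Jul 5, 2002 (Friday).
Applying the 1 month extension: 1 month after Jul 5, 2002 is Aug 5, 2002.
Aug 5, 2002 (Monday) is already a business day.
Final deadline: Aug 5, 2002.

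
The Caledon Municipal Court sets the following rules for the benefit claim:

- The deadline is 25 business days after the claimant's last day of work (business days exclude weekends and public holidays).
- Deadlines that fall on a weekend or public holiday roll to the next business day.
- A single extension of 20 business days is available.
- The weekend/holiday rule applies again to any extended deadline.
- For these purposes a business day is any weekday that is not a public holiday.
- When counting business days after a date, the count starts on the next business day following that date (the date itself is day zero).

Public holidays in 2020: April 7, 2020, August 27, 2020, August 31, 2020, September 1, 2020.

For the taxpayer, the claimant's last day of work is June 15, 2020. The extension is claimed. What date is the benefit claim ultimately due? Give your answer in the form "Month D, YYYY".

August 17, 2020

25 business days after June 15, 2020, excluding weekends and holidays, is July 20, 2020.
July 20, 2020 falls on a Monday, which is a business day, so no adjustment is needed.
Counting 20 further business days from July 20, 2020 reaches August 17, 2020.
August 17, 2020 falls on a Monday, which is a business day, so no adjustment is needed.
The final due date is August 17, 2020.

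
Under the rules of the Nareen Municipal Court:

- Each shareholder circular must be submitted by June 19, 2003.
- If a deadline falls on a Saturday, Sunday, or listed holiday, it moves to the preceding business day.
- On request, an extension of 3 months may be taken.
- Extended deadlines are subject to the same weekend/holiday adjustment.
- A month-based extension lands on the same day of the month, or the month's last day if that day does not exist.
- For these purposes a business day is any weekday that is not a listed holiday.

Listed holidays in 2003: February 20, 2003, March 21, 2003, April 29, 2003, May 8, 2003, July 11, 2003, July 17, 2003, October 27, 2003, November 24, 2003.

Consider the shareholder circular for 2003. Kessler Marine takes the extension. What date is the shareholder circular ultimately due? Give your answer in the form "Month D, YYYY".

The statutory due date is June 19, 2003.
June 19, 2003 is a Thursday and not a listed holiday, so it stands.
The 3 months extension carries June 19, 2003 to September 19, 2003.
September 19, 2003 is a Friday and not a listed holiday, so it stands.
So the filing is due September 19, 2003.

September 19, 2003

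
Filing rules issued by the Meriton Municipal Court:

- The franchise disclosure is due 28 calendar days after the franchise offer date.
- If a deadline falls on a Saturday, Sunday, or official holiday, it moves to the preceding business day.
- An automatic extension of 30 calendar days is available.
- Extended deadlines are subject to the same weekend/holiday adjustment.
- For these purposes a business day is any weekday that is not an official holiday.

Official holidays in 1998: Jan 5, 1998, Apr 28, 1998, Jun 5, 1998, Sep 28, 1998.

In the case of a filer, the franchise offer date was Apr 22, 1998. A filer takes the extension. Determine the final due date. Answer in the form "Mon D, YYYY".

Jun 19, 1998

Trigger date Apr 22, 1998 + 28 calendar days = May 20, 1998.
Since May 20, 1998 is a Wednesday and not a holiday, the date is unchanged.
The 30-calendar-day extension moves the deadline from May 20, 1998 to Jun 19, 1998.
Jun 19, 1998 (Friday) is already a business day.
Final deadline: Jun 19, 1998.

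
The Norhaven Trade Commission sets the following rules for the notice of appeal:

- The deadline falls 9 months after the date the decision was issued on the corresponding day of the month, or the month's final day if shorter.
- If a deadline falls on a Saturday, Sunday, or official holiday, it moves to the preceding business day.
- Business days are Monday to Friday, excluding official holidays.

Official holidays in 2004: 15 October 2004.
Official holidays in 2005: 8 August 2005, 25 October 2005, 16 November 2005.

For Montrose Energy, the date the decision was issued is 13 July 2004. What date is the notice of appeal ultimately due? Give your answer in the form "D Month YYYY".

9 months after 13 July 2004, on the same day of the month, is 13 April 2005.
13 April 2005 (Wednesday) is already a business day.
The final due date is 13 April 2005.

13 April 2005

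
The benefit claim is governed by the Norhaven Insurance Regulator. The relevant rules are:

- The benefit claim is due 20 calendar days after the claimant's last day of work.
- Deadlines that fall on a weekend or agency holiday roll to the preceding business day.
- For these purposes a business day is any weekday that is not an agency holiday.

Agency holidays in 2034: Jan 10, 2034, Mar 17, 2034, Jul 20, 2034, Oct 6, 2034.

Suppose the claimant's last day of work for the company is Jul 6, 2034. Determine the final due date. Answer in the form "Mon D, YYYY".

From Jul 6, 2034, 20 calendar days later is Jul 26, 2034.
Jul 26, 2034 is a Wednesday and not a listed holiday, so it stands.
Deadline: Jul 26, 2034.

Jul 26, 2034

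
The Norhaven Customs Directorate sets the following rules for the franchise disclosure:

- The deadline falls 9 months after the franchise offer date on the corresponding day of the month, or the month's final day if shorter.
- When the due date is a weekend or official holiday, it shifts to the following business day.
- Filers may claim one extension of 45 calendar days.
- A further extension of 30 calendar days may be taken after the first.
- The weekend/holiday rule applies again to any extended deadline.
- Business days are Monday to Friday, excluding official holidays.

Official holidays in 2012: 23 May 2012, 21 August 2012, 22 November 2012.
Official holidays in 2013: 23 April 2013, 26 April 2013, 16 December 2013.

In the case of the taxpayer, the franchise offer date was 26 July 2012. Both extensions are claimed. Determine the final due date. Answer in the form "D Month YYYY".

Moving 9 months forward from 26 July 2012 on the corresponding day gives 26 April 2013.
26 April 2013 falls on a listed holiday. Rolling to the next business day gives 29 April 2013, a Monday.
Add the 45 calendar-day extension to 29 April 2013: 13 June 2013.
13 June 2013 falls on a Thursday, which is a business day, so no adjustment is needed.
The 30-calendar-day extension moves the deadline from 13 June 2013 to 13 July 2013.
13 July 2013 falls on a Saturday. Rolling to the next business day gives 15 July 2013, a Monday.
Final deadline: 15 July 2013.

15 July 2013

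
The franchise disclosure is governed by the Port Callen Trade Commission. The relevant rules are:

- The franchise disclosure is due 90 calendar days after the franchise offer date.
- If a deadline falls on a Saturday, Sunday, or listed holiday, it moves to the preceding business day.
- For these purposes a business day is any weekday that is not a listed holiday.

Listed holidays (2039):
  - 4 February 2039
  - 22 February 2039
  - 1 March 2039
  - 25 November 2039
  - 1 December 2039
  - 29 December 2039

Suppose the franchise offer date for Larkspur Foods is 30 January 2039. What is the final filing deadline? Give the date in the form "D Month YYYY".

29 April 2039

Adding 90 calendar days to 30 January 2039 gives 30 April 2039.
30 April 2039 is a Saturday; the preceding business day is 29 April 2039 (Friday).
So the filing is due 29 April 2039.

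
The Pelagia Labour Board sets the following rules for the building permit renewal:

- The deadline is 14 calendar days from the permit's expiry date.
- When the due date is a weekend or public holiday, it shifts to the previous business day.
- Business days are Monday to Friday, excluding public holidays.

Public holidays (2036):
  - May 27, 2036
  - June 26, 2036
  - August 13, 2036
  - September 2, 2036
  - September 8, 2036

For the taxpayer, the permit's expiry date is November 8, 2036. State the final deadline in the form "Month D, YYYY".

November 21, 2036

Adding 14 calendar days to November 8, 2036 gives November 22, 2036.
November 22, 2036 is a Saturday; the preceding business day is November 21, 2036 (Friday).
The final due date is November 21, 2036.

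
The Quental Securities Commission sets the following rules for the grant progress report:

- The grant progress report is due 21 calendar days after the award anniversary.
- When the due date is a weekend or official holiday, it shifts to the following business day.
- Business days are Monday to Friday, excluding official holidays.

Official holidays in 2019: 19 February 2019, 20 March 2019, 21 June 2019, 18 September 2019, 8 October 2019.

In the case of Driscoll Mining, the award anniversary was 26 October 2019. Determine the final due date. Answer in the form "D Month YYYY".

18 November 2019

Trigger date 26 October 2019 + 21 calendar days = 16 November 2019.
16 November 2019 is a Saturday; the next business day is 18 November 2019 (Monday).
Final deadline: 18 November 2019.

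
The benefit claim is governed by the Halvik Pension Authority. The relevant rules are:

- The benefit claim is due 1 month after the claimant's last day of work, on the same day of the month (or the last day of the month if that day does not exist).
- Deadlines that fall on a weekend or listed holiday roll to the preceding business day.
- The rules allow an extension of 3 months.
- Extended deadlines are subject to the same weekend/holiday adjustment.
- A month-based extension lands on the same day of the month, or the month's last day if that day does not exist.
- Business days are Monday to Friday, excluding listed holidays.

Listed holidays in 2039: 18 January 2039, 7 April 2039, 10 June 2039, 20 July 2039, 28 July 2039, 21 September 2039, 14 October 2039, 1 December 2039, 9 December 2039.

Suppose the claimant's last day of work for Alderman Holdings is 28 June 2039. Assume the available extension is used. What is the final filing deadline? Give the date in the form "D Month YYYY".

1 month from 28 June 2039 is 28 July 2039.
Because 28 July 2039 is a listed holiday, the deadline becomes 27 July 2039 (Wednesday).
Applying the 3 months extension: 3 months after 27 July 2039 is 27 October 2039.
Since 27 October 2039 is a Thursday and not a holiday, the date is unchanged.
Deadline: 27 October 2039.

27 October 2039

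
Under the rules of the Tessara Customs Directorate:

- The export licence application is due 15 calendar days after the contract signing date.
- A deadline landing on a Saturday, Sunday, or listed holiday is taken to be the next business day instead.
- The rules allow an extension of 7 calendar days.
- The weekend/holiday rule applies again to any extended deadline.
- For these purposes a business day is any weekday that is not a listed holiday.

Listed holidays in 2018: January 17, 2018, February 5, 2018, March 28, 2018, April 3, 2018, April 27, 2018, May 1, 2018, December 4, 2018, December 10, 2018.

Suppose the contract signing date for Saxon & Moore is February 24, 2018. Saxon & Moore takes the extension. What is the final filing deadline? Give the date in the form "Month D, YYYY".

March 19, 2018

From February 24, 2018, 15 calendar days later is March 11, 2018.
March 11, 2018 is a Sunday, so it moves to the next business day, March 12, 2018 (Monday).
With the 7-day extension, March 12, 2018 becomes March 19, 2018.
Since March 19, 2018 is a Monday and not a holiday, the date is unchanged.
So the filing is due March 19, 2018.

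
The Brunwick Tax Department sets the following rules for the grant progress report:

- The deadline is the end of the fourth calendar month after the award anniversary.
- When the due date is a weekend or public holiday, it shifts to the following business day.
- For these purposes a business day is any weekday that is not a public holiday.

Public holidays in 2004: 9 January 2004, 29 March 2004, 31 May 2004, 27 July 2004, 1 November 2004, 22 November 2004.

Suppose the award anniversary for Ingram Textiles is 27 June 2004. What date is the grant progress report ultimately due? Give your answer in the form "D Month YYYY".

2 November 2004

4 months after 27 June 2004 falls in October 2004; the last day of that month is 31 October 2004.
31 October 2004 is a Sunday, so it moves to the next business day, 2 November 2004 (Tuesday).
Final deadline: 2 November 2004.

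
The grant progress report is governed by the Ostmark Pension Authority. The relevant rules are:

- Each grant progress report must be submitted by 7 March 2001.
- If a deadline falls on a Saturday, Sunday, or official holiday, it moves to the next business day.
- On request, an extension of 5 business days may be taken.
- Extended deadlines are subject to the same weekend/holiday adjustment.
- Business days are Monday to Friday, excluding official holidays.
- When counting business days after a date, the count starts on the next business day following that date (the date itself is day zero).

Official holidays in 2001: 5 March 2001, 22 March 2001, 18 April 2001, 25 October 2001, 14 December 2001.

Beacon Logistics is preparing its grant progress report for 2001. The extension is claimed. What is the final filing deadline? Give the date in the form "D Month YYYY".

14 March 2001

The statutory due date is 7 March 2001.
Since 7 March 2001 is a Wednesday and not a holiday, the date is unchanged.
Applying the 5-business-day extension: 5 business days after 7 March 2001 is 14 March 2001.
14 March 2001 is a Wednesday and not a listed holiday, so it stands.
So the filing is due 14 March 2001.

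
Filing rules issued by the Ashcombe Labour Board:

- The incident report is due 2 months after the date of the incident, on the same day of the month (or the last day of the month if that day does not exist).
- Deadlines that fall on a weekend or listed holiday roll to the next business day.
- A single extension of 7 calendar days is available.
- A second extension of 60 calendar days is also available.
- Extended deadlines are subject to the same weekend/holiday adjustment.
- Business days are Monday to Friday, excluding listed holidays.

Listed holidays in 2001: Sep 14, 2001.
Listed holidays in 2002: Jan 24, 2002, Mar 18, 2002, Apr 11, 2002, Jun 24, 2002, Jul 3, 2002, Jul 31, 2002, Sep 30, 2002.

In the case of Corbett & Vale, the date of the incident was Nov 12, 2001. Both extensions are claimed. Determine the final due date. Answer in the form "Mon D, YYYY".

Mar 22, 2002

Moving 2 months forward from Nov 12, 2001 on the corresponding day gives Jan 12, 2002.
Because Jan 12, 2002 is a Saturday, the deadline becomes Jan 14, 2002 (Monday).
Applying the 7-calendar-day extension: Jan 14, 2002 + 7 days = Jan 21, 2002.
Jan 21, 2002 falls on a Monday, which is a business day, so no adjustment is needed.
The 60-calendar-day extension moves the deadline from Jan 21, 2002 to Mar 22, 2002.
Mar 22, 2002 (Friday) is already a business day.
Final deadline: Mar 22, 2002.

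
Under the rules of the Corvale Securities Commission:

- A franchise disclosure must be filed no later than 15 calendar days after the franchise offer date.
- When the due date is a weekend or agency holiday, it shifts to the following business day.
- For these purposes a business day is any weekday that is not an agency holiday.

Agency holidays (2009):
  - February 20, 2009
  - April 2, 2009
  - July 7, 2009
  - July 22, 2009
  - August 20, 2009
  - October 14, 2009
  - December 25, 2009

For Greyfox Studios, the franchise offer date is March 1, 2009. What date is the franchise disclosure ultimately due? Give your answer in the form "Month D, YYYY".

March 16, 2009

Trigger date March 1, 2009 + 15 calendar days = March 16, 2009.
March 16, 2009 falls on a Monday, which is a business day, so no adjustment is needed.
The final due date is March 16, 2009.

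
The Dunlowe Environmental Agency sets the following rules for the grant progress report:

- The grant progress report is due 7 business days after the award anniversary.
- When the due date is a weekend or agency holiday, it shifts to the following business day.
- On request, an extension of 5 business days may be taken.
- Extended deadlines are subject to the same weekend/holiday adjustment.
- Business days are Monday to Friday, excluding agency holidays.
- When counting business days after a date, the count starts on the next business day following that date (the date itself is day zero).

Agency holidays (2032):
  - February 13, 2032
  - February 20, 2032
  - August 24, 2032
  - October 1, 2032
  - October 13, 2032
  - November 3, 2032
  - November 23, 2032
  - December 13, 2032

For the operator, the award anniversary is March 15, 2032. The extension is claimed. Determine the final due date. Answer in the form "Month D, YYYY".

March 31, 2032

Counting 7 business days after March 15, 2032 (skipping weekends and listed holidays) reaches March 24, 2032.
March 24, 2032 is a Wednesday and not a listed holiday, so it stands.
Counting 5 further business days from March 24, 2032 reaches March 31, 2032.
March 31, 2032 is a Wednesday and not a listed holiday, so it stands.
Final deadline: March 31, 2032.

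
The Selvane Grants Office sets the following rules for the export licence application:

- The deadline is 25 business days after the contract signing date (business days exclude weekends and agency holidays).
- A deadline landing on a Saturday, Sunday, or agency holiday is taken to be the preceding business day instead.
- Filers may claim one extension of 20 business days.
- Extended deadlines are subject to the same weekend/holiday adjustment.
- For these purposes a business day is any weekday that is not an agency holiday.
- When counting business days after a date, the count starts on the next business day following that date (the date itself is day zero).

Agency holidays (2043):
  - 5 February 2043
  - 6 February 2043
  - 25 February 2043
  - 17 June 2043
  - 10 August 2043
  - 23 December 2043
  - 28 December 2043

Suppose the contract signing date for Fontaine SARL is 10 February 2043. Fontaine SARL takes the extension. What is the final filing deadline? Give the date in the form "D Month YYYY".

15 April 2043

25 business days after 10 February 2043, excluding weekends and holidays, is 18 March 2043.
18 March 2043 falls on a Wednesday, which is a business day, so no adjustment is needed.
Applying the 20-business-day extension: 20 business days after 18 March 2043 is 15 April 2043.
15 April 2043 (Wednesday) is already a business day.
Final deadline: 15 April 2043.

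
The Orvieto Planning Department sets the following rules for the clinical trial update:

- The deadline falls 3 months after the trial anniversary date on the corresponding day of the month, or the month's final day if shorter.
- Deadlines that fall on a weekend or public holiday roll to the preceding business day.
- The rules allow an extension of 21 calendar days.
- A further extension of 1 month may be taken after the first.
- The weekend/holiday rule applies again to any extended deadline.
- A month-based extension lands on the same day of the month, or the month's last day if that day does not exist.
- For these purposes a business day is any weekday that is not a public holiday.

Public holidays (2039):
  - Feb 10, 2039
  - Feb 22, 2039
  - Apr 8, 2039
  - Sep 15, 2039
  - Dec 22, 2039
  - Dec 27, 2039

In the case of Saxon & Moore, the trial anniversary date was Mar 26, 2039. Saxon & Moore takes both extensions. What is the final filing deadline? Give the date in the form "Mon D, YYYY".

3 months from Mar 26, 2039 is Jun 26, 2039.
Jun 26, 2039 is a Sunday; the preceding business day is Jun 24, 2039 (Friday).
With the 21-day extension, Jun 24, 2039 becomes Jul 15, 2039.
Since Jul 15, 2039 is a Friday and not a holiday, the date is unchanged.
Add 1 month to Jul 15, 2039: Aug 15, 2039.
Aug 15, 2039 is a Monday and not a listed holiday, so it stands.
Final deadline: Aug 15, 2039.

Aug 15, 2039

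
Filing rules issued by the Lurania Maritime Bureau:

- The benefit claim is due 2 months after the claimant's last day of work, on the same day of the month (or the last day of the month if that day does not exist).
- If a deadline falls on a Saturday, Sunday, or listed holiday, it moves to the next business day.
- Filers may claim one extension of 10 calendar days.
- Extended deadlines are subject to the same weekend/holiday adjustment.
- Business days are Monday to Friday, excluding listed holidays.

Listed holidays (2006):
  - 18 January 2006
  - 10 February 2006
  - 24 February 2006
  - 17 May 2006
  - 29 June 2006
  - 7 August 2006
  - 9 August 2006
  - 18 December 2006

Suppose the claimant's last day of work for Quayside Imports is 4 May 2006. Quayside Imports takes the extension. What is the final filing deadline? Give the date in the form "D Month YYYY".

2 months from 4 May 2006 is 4 July 2006.
4 July 2006 is a Tuesday and not a listed holiday, so it stands.
With the 10-day extension, 4 July 2006 becomes 14 July 2006.
14 July 2006 is a Friday and not a listed holiday, so it stands.
Deadline: 14 July 2006.

14 July 2006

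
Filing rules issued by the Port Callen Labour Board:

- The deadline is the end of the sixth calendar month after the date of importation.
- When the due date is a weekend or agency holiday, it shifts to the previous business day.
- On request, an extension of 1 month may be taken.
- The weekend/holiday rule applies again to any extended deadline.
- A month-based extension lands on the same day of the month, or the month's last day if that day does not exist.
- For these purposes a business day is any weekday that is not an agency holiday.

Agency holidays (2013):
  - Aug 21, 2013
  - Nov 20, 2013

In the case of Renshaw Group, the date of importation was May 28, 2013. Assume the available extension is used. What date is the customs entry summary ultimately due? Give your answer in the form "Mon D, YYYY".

Dec 27, 2013

The sixth month after May 28, 2013 is November 2013, whose last day is Nov 30, 2013.
Because Nov 30, 2013 is a Saturday, the deadline becomes Nov 29, 2013 (Friday).
Add 1 month to Nov 29, 2013: Dec 29, 2013.
Dec 29, 2013 is a Sunday; the preceding business day is Dec 27, 2013 (Friday).
Final deadline: Dec 27, 2013.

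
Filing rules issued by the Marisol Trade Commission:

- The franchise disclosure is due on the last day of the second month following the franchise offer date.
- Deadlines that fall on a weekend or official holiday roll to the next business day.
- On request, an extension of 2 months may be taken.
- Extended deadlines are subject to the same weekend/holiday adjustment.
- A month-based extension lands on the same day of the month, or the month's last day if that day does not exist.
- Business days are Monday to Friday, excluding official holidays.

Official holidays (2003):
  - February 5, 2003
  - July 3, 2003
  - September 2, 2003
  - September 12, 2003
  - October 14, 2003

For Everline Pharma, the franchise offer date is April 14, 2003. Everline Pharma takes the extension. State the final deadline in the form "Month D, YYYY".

September 1, 2003

2 months after April 14, 2003 is June 2003; that month ends on June 30, 2003.
June 30, 2003 is a Monday and not a listed holiday, so it stands.
Applying the 2 months extension: 2 months after June 30, 2003 is August 30, 2003.
August 30, 2003 is a Saturday, so it moves to the next business day, September 1, 2003 (Monday).
Deadline: September 1, 2003.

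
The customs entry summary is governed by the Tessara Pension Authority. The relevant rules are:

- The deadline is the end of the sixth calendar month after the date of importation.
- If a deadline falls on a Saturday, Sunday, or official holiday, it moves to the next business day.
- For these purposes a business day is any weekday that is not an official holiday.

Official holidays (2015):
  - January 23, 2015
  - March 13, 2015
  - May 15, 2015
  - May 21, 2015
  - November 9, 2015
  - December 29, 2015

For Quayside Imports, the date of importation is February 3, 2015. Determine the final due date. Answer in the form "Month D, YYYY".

6 months after February 3, 2015 is August 2015; that month ends on August 31, 2015.
August 31, 2015 falls on a Monday, which is a business day, so no adjustment is needed.
The final due date is August 31, 2015.

August 31, 2015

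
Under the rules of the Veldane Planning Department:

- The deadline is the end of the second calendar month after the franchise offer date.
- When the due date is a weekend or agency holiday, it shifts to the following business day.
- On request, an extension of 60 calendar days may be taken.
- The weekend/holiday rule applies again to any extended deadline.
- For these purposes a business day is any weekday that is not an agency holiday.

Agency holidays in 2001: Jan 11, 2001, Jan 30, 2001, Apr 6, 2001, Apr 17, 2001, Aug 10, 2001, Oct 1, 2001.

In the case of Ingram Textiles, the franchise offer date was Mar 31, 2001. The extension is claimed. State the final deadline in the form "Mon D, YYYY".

2 months after Mar 31, 2001 is May 2001; that month ends on May 31, 2001.
May 31, 2001 (Thursday) is already a business day.
With the 60-day extension, May 31, 2001 becomes Jul 30, 2001.
Jul 30, 2001 falls on a Monday, which is a business day, so no adjustment is needed.
Final deadline: Jul 30, 2001.

Jul 30, 2001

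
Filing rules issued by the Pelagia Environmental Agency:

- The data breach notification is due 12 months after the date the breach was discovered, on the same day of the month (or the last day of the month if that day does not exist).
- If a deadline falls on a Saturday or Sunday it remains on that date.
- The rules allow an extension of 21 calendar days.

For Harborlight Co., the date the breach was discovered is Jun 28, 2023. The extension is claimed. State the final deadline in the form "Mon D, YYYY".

12 months from Jun 28, 2023 is Jun 28, 2024.
Jun 28, 2024 is a Friday; no weekend or holiday adjustment applies.
Applying the 21-calendar-day extension: Jun 28, 2024 + 21 days = Jul 19, 2024.
Jul 19, 2024 falls on a Friday. The rules make no weekend/holiday allowance, so it remains Jul 19, 2024.
So the filing is due Jul 19, 2024.

Jul 19, 2024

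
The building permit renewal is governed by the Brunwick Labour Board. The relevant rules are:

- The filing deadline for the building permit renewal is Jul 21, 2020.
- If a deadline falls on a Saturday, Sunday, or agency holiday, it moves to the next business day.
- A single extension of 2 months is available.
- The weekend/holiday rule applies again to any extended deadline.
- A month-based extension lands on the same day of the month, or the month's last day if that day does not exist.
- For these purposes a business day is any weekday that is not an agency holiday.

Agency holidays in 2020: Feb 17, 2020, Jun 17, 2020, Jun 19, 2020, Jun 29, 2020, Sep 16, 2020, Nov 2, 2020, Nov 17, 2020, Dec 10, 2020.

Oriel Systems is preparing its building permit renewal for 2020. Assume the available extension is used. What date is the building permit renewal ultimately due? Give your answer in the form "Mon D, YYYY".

The statutory due date is Jul 21, 2020.
Since Jul 21, 2020 is a Tuesday and not a holiday, the date is unchanged.
Applying the 2 months extension: 2 months after Jul 21, 2020 is Sep 21, 2020.
Since Sep 21, 2020 is a Monday and not a holiday, the date is unchanged.
So the filing is due Sep 21, 2020.

Sep 21, 2020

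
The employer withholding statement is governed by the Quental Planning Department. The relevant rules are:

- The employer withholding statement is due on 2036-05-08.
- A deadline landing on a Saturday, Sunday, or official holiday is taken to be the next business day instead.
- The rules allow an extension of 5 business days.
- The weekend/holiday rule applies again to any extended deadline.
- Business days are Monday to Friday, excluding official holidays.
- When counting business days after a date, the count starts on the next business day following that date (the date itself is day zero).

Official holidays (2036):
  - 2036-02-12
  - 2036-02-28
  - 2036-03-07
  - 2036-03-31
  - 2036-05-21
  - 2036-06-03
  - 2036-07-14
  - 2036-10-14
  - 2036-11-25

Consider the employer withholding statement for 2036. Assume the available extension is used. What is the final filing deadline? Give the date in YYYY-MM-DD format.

2036-05-15

The statutory due date is 2036-05-08.
2036-05-08 falls on a Thursday, which is a business day, so no adjustment is needed.
Counting 5 further business days from 2036-05-08 reaches 2036-05-15.
2036-05-15 is a Thursday and not a listed holiday, so it stands.
So the filing is due 2036-05-15.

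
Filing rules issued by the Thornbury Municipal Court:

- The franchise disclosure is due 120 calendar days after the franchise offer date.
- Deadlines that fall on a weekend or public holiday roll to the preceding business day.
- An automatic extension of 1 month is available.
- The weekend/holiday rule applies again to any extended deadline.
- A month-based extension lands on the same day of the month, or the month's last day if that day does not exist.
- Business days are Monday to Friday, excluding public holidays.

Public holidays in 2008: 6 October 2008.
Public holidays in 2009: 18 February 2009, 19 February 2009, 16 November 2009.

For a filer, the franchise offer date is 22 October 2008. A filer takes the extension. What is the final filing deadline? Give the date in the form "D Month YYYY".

Adding 120 calendar days to 22 October 2008 gives 19 February 2009.
19 February 2009 is a listed holiday; the preceding business day is 17 February 2009 (Tuesday).
The 1 month extension carries 17 February 2009 to 17 March 2009.
17 March 2009 (Tuesday) is already a business day.
Final deadline: 17 March 2009.

17 March 2009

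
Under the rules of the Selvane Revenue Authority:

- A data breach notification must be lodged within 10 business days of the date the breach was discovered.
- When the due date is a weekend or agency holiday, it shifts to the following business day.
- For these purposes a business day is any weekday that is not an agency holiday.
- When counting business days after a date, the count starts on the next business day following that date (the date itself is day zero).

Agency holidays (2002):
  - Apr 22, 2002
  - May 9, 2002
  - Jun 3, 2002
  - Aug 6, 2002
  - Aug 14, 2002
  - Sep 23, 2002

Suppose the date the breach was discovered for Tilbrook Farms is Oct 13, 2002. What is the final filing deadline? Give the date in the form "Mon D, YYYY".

Starting the day after Oct 13, 2002 and counting 10 business days lands on Oct 25, 2002.
Oct 25, 2002 (Friday) is already a business day.
Deadline: Oct 25, 2002.

Oct 25, 2002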